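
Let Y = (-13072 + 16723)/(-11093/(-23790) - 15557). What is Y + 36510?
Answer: 13511896742580/370089937 ≈ 36510.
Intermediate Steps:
Y = -86857290/370089937 (Y = 3651/(-11093*(-1/23790) - 15557) = 3651/(11093/23790 - 15557) = 3651/(-370089937/23790) = 3651*(-23790/370089937) = -86857290/370089937 ≈ -0.23469)
Y + 36510 = -86857290/370089937 + 36510 = 13511896742580/370089937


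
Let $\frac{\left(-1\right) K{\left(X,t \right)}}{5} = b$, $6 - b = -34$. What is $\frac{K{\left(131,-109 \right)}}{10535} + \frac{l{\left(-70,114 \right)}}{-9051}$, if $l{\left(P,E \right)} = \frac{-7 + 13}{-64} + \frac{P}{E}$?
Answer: $- \frac{93948689}{4969216224} \approx -0.018906$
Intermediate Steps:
$l{\left(P,E \right)} = - \frac{3}{32} + \frac{P}{E}$ ($l{\left(P,E \right)} = 6 \left(- \frac{1}{64}\right) + \frac{P}{E} = - \frac{3}{32} + \frac{P}{E}$)
$b = 40$ ($b = 6 - -34 = 6 + 34 = 40$)
$K{\left(X,t \right)} = -200$ ($K{\left(X,t \right)} = \left(-5\right) 40 = -200$)
$\frac{K{\left(131,-109 \right)}}{10535} + \frac{l{\left(-70,114 \right)}}{-9051} = - \frac{200}{10535} + \frac{- \frac{3}{32} - \frac{70}{114}}{-9051} = \left(-200\right) \frac{1}{10535} + \left(- \frac{3}{32} - \frac{35}{57}\right) \left(- \frac{1}{9051}\right) = - \frac{40}{2107} + \left(- \frac{3}{32} - \frac{35}{57}\right) \left(- \frac{1}{9051}\right) = - \frac{40}{2107} - - \frac{1291}{16509024} = - \frac{40}{2107} + \frac{1291}{16509024} = - \frac{93948689}{4969216224}$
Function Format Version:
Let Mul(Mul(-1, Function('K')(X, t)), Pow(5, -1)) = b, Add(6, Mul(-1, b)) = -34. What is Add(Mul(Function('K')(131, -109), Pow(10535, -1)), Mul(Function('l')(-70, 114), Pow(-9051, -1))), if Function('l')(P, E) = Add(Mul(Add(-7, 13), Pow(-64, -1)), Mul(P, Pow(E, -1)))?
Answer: Rational(-93948689, 4969216224) ≈ -0.018906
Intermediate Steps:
Function('l')(P, E) = Add(Rational(-3, 32), Mul(P, Pow(E, -1))) (Function('l')(P, E) = Add(Mul(6, Rational(-1, 64)), Mul(P, Pow(E, -1))) = Add(Rational(-3, 32), Mul(P, Pow(E, -1))))
b = 40 (b = Add(6, Mul(-1, -34)) = Add(6, 34) = 40)
Function('K')(X, t) = -200 (Function('K')(X, t) = Mul(-5, 40) = -200)
Add(Mul(Function('K')(131, -109), Pow(10535, -1)), Mul(Function('l')(-70, 114), Pow(-9051, -1))) = Add(Mul(-200, Pow(10535, -1)), Mul(Add(Rational(-3, 32), Mul(-70, Pow(114, -1))), Pow(-9051, -1))) = Add(Mul(-200, Rational(1, 10535)), Mul(Add(Rational(-3, 32), Mul(-70, Rational(1, 114))), Rational(-1, 9051))) = Add(Rational(-40, 2107), Mul(Add(Rational(-3, 32), Rational(-35, 57)), Rational(-1, 9051))) = Add(Rational(-40, 2107), Mul(Rational(-1291, 1824), Rational(-1, 9051))) = Add(Rational(-40, 2107), Rational(1291, 16509024)) = Rational(-93948689, 4969216224)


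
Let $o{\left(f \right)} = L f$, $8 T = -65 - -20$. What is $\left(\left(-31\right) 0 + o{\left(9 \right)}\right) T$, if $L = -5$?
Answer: $\frac{2025}{8} \approx 253.13$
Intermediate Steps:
$T = - \frac{45}{8}$ ($T = \frac{-65 - -20}{8} = \frac{-65 + 20}{8} = \frac{1}{8} \left(-45\right) = - \frac{45}{8} \approx -5.625$)
$o{\left(f \right)} = - 5 f$
$\left(\left(-31\right) 0 + o{\left(9 \right)}\right) T = \left(\left(-31\right) 0 - 45\right) \left(- \frac{45}{8}\right) = \left(0 - 45\right) \left(- \frac{45}{8}\right) = \left(-45\right) \left(- \frac{45}{8}\right) = \frac{2025}{8}$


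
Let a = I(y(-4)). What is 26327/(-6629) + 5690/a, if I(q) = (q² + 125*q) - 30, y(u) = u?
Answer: -3660792/243379 ≈ -15.042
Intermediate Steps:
I(q) = -30 + q² + 125*q
a = -514 (a = -30 + (-4)² + 125*(-4) = -30 + 16 - 500 = -514)
26327/(-6629) + 5690/a = 26327/(-6629) + 5690/(-514) = 26327*(-1/6629) + 5690*(-1/514) = -3761/947 - 2845/257 = -3660792/243379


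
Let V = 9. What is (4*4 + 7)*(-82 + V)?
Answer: -1679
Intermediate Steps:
(4*4 + 7)*(-82 + V) = (4*4 + 7)*(-82 + 9) = (16 + 7)*(-73) = 23*(-73) = -1679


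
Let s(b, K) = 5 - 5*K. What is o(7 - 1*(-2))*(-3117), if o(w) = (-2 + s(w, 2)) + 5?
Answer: 6234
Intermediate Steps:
o(w) = -2 (o(w) = (-2 + (5 - 5*2)) + 5 = (-2 + (5 - 10)) + 5 = (-2 - 5) + 5 = -7 + 5 = -2)
o(7 - 1*(-2))*(-3117) = -2*(-3117) = 6234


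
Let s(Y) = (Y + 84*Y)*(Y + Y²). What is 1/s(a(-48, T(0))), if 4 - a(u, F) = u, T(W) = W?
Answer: 1/12181520 ≈ 8.2092e-8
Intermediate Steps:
a(u, F) = 4 - u
s(Y) = 85*Y*(Y + Y²) (s(Y) = (85*Y)*(Y + Y²) = 85*Y*(Y + Y²))
1/s(a(-48, T(0))) = 1/(85*(4 - 1*(-48))²*(1 + (4 - 1*(-48)))) = 1/(85*(4 + 48)²*(1 + (4 + 48))) = 1/(85*52²*(1 + 52)) = 1/(85*2704*53) = 1/12181520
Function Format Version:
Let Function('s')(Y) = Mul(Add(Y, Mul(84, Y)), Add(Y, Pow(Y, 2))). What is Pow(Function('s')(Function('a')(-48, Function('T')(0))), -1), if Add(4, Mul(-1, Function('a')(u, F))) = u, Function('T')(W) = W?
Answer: Rational(1, 12181520) ≈ 8.2092e-8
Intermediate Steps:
Function('a')(u, F) = Add(4, Mul(-1, u))
Function('s')(Y) = Mul(85, Y, Add(Y, Pow(Y, 2))) (Function('s')(Y) = Mul(Mul(85, Y), Add(Y, Pow(Y, 2))) = Mul(85, Y, Add(Y, Pow(Y, 2))))
Pow(Function('s')(Function('a')(-48, Function('T')(0))), -1) = Pow(Mul(85, Pow(Add(4, Mul(-1, -48)), 2), Add(1, Add(4, Mul(-1, -48)))), -1) = Pow(Mul(85, Pow(Add(4, 48), 2), Add(1, Add(4, 48))), -1) = Pow(Mul(85, Pow(52, 2), Add(1, 52)), -1) = Pow(Mul(85, 2704, 53), -1) = Pow(12181520, -1) = Rational(1, 12181520)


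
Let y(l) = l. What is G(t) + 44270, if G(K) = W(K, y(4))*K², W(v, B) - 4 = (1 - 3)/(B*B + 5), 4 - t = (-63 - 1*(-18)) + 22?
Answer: 329816/7 ≈ 47117.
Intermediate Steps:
t = 27 (t = 4 - ((-63 - 1*(-18)) + 22) = 4 - ((-63 + 18) + 22) = 4 - (-45 + 22) = 4 - 1*(-23) = 4 + 23 = 27)
W(v, B) = 4 - 2/(5 + B²) (W(v, B) = 4 + (1 - 3)/(B*B + 5) = 4 - 2/(B² + 5) = 4 - 2/(5 + B²))
G(K) = 82*K²/21 (G(K) = (2*(9 + 2*4²)/(5 + 4²))*K² = (2*(9 + 2*16)/(5 + 16))*K² = (2*(9 + 32)/21)*K² = (2*(1/21)*41)*K² = 82*K²/21)
G(t) + 44270 = (82/21)*27² + 44270 = (82/21)*729 + 44270 = 19926/7 + 44270 = 329816/7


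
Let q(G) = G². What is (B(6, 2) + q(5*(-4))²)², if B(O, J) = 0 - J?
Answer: 25599360004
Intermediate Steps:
B(O, J) = -J
(B(6, 2) + q(5*(-4))²)² = (-1*2 + ((5*(-4))²)²)² = (-2 + ((-20)²)²)² = (-2 + 400²)² = (-2 + 160000)² = 159998² = 25599360004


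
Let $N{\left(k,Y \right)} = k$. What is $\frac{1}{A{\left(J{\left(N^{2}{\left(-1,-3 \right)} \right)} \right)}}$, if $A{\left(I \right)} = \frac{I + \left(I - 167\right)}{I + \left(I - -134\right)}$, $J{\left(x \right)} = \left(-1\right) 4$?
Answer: $- \frac{18}{25} \approx -0.72$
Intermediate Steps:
$J{\left(x \right)} = -4$
$A{\left(I \right)} = \frac{-167 + 2 I}{134 + 2 I}$ ($A{\left(I \right)} = \frac{I + \left(-167 + I\right)}{I + \left(I + 134\right)} = \frac{-167 + 2 I}{I + \left(134 + I\right)} = \frac{-167 + 2 I}{134 + 2 I}$)
$\frac{1}{A{\left(J{\left(N^{2}{\left(-1,-3 \right)} \right)} \right)}} = \frac{1}{\frac{1}{67 - 4} \left(- \frac{167}{2} - 4\right)} = \frac{1}{\frac{1}{63} \left(- \frac{175}{2}\right)} = \frac{1}{- \frac{25}{18}} = - \frac{18}{25}$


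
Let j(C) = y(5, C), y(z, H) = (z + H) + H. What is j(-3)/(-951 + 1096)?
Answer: -1/145 ≈ -0.0068966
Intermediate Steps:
y(z, H) = z + 2*H (y(z, H) = (H + z) + H = z + 2*H)
j(C) = 5 + 2*C
j(-3)/(-951 + 1096) = (5 + 2*(-3))/(-951 + 1096) = (5 - 6)/145 = (1/145)*(-1) = -1/145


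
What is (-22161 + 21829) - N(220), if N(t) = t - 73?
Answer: -479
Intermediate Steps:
N(t) = -73 + t
(-22161 + 21829) - N(220) = (-22161 + 21829) - (-73 + 220) = -332 - 1*147 = -332 - 147 = -479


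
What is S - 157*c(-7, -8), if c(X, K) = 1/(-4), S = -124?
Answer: -339/4 ≈ -84.750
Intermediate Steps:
c(X, K) = -1/4
S - 157*c(-7, -8) = -124 - 157*(-1/4) = -124 + 157/4 = -339/4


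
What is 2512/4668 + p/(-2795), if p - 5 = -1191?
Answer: 3139322/3261765 ≈ 0.96246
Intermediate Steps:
p = -1186 (p = 5 - 1191 = -1186)
2512/4668 + p/(-2795) = 2512/4668 - 1186/(-2795) = 2512*(1/4668) - 1186*(-1/2795) = 628/1167 + 1186/2795 = 3139322/3261765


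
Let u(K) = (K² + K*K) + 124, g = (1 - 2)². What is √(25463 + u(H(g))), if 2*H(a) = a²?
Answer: 5*√4094/2 ≈ 159.96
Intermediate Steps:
g = 1 (g = (-1)² = 1)
H(a) = a²/2
u(K) = 124 + 2*K² (u(K) = (K² + K²) + 124 = 2*K² + 124 = 124 + 2*K²)
√(25463 + u(H(g))) = √(25463 + (124 + 2*((½)*1²)²)) = √(25463 + (124 + 2*((½)*1)²)) = √(25463 + (124 + 2*(½)²)) = √(25463 + (124 + 2*(¼))) = √(25463 + (124 + ½)) = √(25463 + 249/2) = √(51175/2) = 5*√4094/2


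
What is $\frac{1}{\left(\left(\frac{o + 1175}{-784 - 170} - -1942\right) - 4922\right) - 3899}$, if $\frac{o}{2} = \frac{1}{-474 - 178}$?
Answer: $- \frac{34556}{237753285} \approx -0.00014534$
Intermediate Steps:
$o = - \frac{1}{326}$ ($o = \frac{2}{-474 - 178} = \frac{2}{-652} = 2 \left(- \frac{1}{652}\right) = - \frac{1}{326} \approx -0.0030675$)
$\frac{1}{\left(\left(\frac{o + 1175}{-784 - 170} - -1942\right) - 4922\right) - 3899} = \frac{1}{\left(\left(\frac{- \frac{1}{326} + 1175}{-784 - 170} - -1942\right) - 4922\right) - 3899} = \frac{1}{\left(\left(\frac{383049}{326 \left(-954\right)} + 1942\right) - 4922\right) - 3899} = \frac{1}{\left(\left(\frac{383049}{326} \left(- \frac{1}{954}\right) + 1942\right) - 4922\right) - 3899} = \frac{1}{\left(\left(- \frac{42561}{34556} + 1942\right) - 4922\right) - 3899} = \frac{1}{\left(\frac{67065191}{34556} - 4922\right) - 3899} = \frac{1}{- \frac{103019441}{34556} - 3899} = \frac{1}{- \frac{237753285}{34556}} = - \frac{34556}{237753285}$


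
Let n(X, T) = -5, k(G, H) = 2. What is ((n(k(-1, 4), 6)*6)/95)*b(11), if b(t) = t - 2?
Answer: -54/19 ≈ -2.8421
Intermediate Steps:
b(t) = -2 + t
((n(k(-1, 4), 6)*6)/95)*b(11) = ((-5*6)/95)*(-2 + 11) = ((1/95)*(-30))*9 = -6/19*9 = -54/19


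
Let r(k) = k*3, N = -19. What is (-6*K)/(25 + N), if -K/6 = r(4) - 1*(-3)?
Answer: 90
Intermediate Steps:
r(k) = 3*k
K = -90 (K = -6*(3*4 - 1*(-3)) = -6*(12 + 3) = -6*15 = -90)
(-6*K)/(25 + N) = (-6*(-90))/(25 - 19) = 540/6 = 540*(⅙) = 90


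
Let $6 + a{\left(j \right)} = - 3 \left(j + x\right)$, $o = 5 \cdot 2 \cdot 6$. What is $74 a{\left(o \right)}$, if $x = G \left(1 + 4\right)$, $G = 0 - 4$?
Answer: $-9324$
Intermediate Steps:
$G = -4$
$o = 60$ ($o = 10 \cdot 6 = 60$)
$x = -20$ ($x = - 4 \left(1 + 4\right) = \left(-4\right) 5 = -20$)
$a{\left(j \right)} = 54 - 3 j$ ($a{\left(j \right)} = -6 - 3 \left(j - 20\right) = -6 - 3 \left(-20 + j\right) = -6 - \left(-60 + 3 j\right) = 54 - 3 j$)
$74 a{\left(o \right)} = 74 \left(54 - 180\right) = 74 \left(-126\right) = -9324$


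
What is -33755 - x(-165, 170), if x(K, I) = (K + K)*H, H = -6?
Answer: -35735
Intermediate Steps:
x(K, I) = -12*K (x(K, I) = (K + K)*(-6) = (2*K)*(-6) = -12*K)
-33755 - x(-165, 170) = -33755 - (-12)*(-165) = -33755 - 1*1980 = -33755 - 1980 = -35735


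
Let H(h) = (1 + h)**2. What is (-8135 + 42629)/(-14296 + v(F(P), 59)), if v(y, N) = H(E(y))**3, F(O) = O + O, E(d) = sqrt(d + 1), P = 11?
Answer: -13262943/16680856 + 7847385*sqrt(23)/16680856 ≈ 1.4611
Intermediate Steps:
E(d) = sqrt(1 + d)
F(O) = 2*O
v(y, N) = (1 + sqrt(1 + y))**6 (v(y, N) = ((1 + sqrt(1 + y))**2)**3 = (1 + sqrt(1 + y))**6)
(-8135 + 42629)/(-14296 + v(F(P), 59)) = (-8135 + 42629)/(-14296 + (1 + sqrt(1 + 2*11))**6) = 34494/(-14296 + (1 + sqrt(1 + 22))**6) = 34494/(-14296 + (1 + sqrt(23))**6)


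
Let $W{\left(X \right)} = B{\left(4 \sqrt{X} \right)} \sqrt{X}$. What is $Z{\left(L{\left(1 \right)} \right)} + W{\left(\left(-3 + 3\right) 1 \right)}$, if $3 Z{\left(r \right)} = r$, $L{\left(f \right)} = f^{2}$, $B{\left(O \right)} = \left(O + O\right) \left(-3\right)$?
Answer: $\frac{1}{3} \approx 0.33333$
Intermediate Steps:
$B{\left(O \right)} = - 6 O$ ($B{\left(O \right)} = 2 O \left(-3\right) = - 6 O$)
$W{\left(X \right)} = - 24 X$ ($W{\left(X \right)} = - 6 \cdot 4 \sqrt{X} \sqrt{X} = - 24 \sqrt{X} \sqrt{X} = - 24 X$)
$Z{\left(r \right)} = \frac{r}{3}$
$Z{\left(L{\left(1 \right)} \right)} + W{\left(\left(-3 + 3\right) 1 \right)} = \frac{1^{2}}{3} - 24 \left(-3 + 3\right) 1 = \frac{1}{3} \cdot 1 - 24 \cdot 0 \cdot 1 = \frac{1}{3} - 0 = \frac{1}{3} + 0 = \frac{1}{3}$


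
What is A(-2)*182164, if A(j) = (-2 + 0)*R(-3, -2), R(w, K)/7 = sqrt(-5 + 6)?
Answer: -2550296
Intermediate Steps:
R(w, K) = 7 (R(w, K) = 7*sqrt(-5 + 6) = 7*sqrt(1) = 7*1 = 7)
A(j) = -14 (A(j) = (-2 + 0)*7 = -2*7 = -14)
A(-2)*182164 = -14*182164 = -2550296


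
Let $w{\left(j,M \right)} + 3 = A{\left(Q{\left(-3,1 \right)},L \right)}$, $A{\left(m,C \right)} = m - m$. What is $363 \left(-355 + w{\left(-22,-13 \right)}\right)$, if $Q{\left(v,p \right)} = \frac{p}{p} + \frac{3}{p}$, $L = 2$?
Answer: $-129954$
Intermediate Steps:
$Q{\left(v,p \right)} = 1 + \frac{3}{p}$
$A{\left(m,C \right)} = 0$
$w{\left(j,M \right)} = -3$ ($w{\left(j,M \right)} = -3 + 0 = -3$)
$363 \left(-355 + w{\left(-22,-13 \right)}\right) = 363 \left(-355 - 3\right) = 363 \left(-358\right) = -129954$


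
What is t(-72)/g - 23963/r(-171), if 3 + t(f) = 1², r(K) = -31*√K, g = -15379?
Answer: 2/15379 - 773*I*√19/57 ≈ 0.00013005 - 59.113*I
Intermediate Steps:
t(f) = -2 (t(f) = -3 + 1² = -3 + 1 = -2)
t(-72)/g - 23963/r(-171) = -2/(-15379) - 23963*I*√19/1767 = -2*(-1/15379) - 23963*I*√19/1767 = 2/15379 - 23963*I*√19/1767 = 2/15379 - 773*I*√19/57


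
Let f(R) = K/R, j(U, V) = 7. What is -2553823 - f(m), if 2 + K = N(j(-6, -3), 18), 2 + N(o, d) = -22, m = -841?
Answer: -2147765169/841 ≈ -2.5538e+6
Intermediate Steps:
N(o, d) = -24 (N(o, d) = -2 - 22 = -24)
K = -26 (K = -2 - 24 = -26)
f(R) = -26/R
-2553823 - f(m) = -2553823 - (-26)/(-841) = -2553823 - (-26)*(-1)/841 = -2553823 - 1*26/841 = -2553823 - 26/841 = -2147765169/841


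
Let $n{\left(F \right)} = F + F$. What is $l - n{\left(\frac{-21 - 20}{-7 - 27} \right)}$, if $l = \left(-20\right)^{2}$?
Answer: $\frac{6759}{17} \approx 397.59$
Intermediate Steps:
$n{\left(F \right)} = 2 F$
$l = 400$
$l - n{\left(\frac{-21 - 20}{-7 - 27} \right)} = 400 - 2 \frac{-21 - 20}{-7 - 27} = 400 - 2 \left(- \frac{41}{-34}\right) = 400 - 2 \left(\left(-41\right) \left(- \frac{1}{34}\right)\right) = 400 - 2 \cdot \frac{41}{34} = 400 - \frac{41}{17} = \frac{6759}{17}$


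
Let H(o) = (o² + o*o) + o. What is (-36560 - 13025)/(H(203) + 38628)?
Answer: -49585/121249 ≈ -0.40895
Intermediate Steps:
H(o) = o + 2*o² (H(o) = (o² + o²) + o = 2*o² + o = o + 2*o²)
(-36560 - 13025)/(H(203) + 38628) = (-36560 - 13025)/(203*(1 + 2*203) + 38628) = -49585/(203*(1 + 406) + 38628) = -49585/(203*407 + 38628) = -49585/(82621 + 38628) = -49585/121249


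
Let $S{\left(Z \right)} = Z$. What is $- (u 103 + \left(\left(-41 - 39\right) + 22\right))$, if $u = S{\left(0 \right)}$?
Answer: $58$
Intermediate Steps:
$u = 0$
$- (u 103 + \left(\left(-41 - 39\right) + 22\right)) = - (0 \cdot 103 + \left(\left(-41 - 39\right) + 22\right)) = - (0 + \left(-80 + 22\right)) = - (0 - 58) = \left(-1\right) \left(-58\right) = 58$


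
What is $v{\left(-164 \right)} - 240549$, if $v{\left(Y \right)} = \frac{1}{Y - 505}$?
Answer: $- \frac{160927282}{669} \approx -2.4055 \cdot 10^{5}$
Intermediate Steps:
$v{\left(Y \right)} = \frac{1}{-505 + Y}$
$v{\left(-164 \right)} - 240549 = \frac{1}{-505 - 164} - 240549 = \frac{1}{-669} - 240549 = - \frac{1}{669} - 240549 = - \frac{160927282}{669}$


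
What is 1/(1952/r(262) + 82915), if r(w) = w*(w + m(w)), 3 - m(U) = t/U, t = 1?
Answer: 69429/5756707487 ≈ 1.2061e-5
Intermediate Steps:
m(U) = 3 - 1/U
r(w) = w*(3 + w - 1/w) (r(w) = w*(w + (3 - 1/w)) = w*(3 + w - 1/w))
1/(1952/r(262) + 82915) = 1/(1952/(-1 + 262*(3 + 262)) + 82915) = 1/(1952/(-1 + 262*265) + 82915) = 1/(1952/(-1 + 69430) + 82915) = 1/(1952/69429 + 82915) = 1/(5756707487/69429) = 69429/5756707487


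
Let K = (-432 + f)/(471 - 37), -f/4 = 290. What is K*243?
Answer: -193428/217 ≈ -891.37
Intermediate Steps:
f = -1160 (f = -4*290 = -1160)
K = -796/217 (K = (-432 - 1160)/(471 - 37) = -1592/434 = -1592*1/434 = -796/217 ≈ -3.6682)
K*243 = -796/217*243 = -193428/217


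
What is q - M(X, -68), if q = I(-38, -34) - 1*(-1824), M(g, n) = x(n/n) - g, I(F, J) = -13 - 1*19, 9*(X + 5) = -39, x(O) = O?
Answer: 5345/3 ≈ 1781.7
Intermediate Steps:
X = -28/3 (X = -5 + (1/9)*(-39) = -5 - 13/3 = -28/3 ≈ -9.3333)
I(F, J) = -32 (I(F, J) = -13 - 19 = -32)
M(g, n) = 1 - g (M(g, n) = n/n - g = 1 - g)
q = 1792 (q = -32 - 1*(-1824) = -32 + 1824 = 1792)
q - M(X, -68) = 1792 - (1 - 1*(-28/3)) = 1792 - (1 + 28/3) = 1792 - 1*31/3 = 1792 - 31/3 = 5345/3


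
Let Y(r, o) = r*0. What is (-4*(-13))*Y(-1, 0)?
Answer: 0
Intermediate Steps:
Y(r, o) = 0
(-4*(-13))*Y(-1, 0) = -4*(-13)*0 = 52*0 = 0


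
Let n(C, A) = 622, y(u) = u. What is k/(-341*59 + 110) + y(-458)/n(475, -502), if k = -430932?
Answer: 129437791/6222799 ≈ 20.801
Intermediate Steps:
k/(-341*59 + 110) + y(-458)/n(475, -502) = -430932/(-341*59 + 110) - 458/622 = -430932/(-20119 + 110) - 458*1/622 = -430932/(-20009) - 229/311 = -430932*(-1/20009) - 229/311 = 430932/20009 - 229/311 = 129437791/6222799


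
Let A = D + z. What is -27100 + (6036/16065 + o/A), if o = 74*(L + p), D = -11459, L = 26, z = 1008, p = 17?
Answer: -216664336814/7995015 ≈ -27100.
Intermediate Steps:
o = 3182 (o = 74*(26 + 17) = 74*43 = 3182)
A = -10451 (A = -11459 + 1008 = -10451)
-27100 + (6036/16065 + o/A) = -27100 + (6036/16065 + 3182/(-10451)) = -27100 + (6036*(1/16065) + 3182*(-1/10451)) = -27100 + (2012/5355 - 3182/10451) = -27100 + 569686/7995015 = -216664336814/7995015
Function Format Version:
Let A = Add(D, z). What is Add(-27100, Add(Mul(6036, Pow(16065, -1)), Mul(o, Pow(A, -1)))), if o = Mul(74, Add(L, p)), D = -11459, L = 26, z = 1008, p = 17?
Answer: Rational(-216664336814, 7995015) ≈ -27100.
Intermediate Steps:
o = 3182 (o = Mul(74, Add(26, 17)) = Mul(74, 43) = 3182)
A = -10451 (A = Add(-11459, 1008) = -10451)
Add(-27100, Add(Mul(6036, Pow(16065, -1)), Mul(o, Pow(A, -1)))) = Add(-27100, Add(Mul(6036, Pow(16065, -1)), Mul(3182, Pow(-10451, -1)))) = Add(-27100, Add(Mul(6036, Rational(1, 16065)), Mul(3182, Rational(-1, 10451)))) = Add(-27100, Add(Rational(2012, 5355), Rational(-3182, 10451))) = Add(-27100, Rational(569686, 7995015)) = Rational(-216664336814, 7995015)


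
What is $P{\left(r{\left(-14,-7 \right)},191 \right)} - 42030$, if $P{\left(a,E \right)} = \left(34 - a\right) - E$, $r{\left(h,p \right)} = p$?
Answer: $-42180$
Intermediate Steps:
$P{\left(a,E \right)} = 34 - E - a$
$P{\left(r{\left(-14,-7 \right)},191 \right)} - 42030 = \left(34 - 191 - -7\right) - 42030 = \left(34 - 191 + 7\right) - 42030 = -150 - 42030 = -42180$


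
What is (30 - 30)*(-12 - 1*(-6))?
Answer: 0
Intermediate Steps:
(30 - 30)*(-12 - 1*(-6)) = 0*(-12 + 6) = 0*(-6) = 0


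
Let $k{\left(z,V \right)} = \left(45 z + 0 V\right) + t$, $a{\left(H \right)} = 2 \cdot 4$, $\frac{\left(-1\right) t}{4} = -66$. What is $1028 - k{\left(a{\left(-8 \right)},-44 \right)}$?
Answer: $404$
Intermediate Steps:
$t = 264$ ($t = \left(-4\right) \left(-66\right) = 264$)
$a{\left(H \right)} = 8$
$k{\left(z,V \right)} = 264 + 45 z$ ($k{\left(z,V \right)} = \left(45 z + 0 V\right) + 264 = \left(45 z + 0\right) + 264 = 45 z + 264 = 264 + 45 z$)
$1028 - k{\left(a{\left(-8 \right)},-44 \right)} = 1028 - \left(264 + 45 \cdot 8\right) = 1028 - \left(264 + 360\right) = 1028 - 624 = 404$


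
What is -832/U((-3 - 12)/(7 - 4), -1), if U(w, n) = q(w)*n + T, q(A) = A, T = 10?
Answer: -832/15 ≈ -55.467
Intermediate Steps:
U(w, n) = 10 + n*w (U(w, n) = w*n + 10 = n*w + 10 = 10 + n*w)
-832/U((-3 - 12)/(7 - 4), -1) = -832/(10 - (-3 - 12)/(7 - 4)) = -832/(10 - (-15)/3) = -832/(10 - 1*(-5)) = -832/(10 + 5) = -832/15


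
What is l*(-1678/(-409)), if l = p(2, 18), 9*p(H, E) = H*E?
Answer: 6712/409 ≈ 16.411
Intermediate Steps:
p(H, E) = E*H/9 (p(H, E) = (H*E)/9 = (E*H)/9 = E*H/9)
l = 4 (l = (⅑)*18*2 = 4)
l*(-1678/(-409)) = 4*(-1678/(-409)) = 4*(-1678*(-1/409)) = 4*(1678/409) = 6712/409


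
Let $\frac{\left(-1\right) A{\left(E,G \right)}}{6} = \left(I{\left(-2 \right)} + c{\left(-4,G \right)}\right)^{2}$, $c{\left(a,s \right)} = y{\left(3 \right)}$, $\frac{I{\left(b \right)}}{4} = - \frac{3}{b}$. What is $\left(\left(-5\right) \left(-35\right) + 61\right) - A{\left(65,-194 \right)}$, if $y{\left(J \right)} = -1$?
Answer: $386$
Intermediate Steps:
$I{\left(b \right)} = - \frac{12}{b}$ ($I{\left(b \right)} = 4 \left(- \frac{3}{b}\right) = - \frac{12}{b}$)
$c{\left(a,s \right)} = -1$
$A{\left(E,G \right)} = -150$ ($A{\left(E,G \right)} = - 6 \left(- \frac{12}{-2} - 1\right)^{2} = - 6 \left(\left(-12\right) \left(- \frac{1}{2}\right) - 1\right)^{2} = - 6 \left(6 - 1\right)^{2} = - 6 \cdot 5^{2} = \left(-6\right) 25 = -150$)
$\left(\left(-5\right) \left(-35\right) + 61\right) - A{\left(65,-194 \right)} = \left(\left(-5\right) \left(-35\right) + 61\right) - -150 = \left(175 + 61\right) + 150 = 236 + 150 = 386$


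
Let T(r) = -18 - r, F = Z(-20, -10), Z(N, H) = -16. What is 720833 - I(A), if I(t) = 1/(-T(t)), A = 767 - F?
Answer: 577387232/801 ≈ 7.2083e+5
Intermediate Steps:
F = -16
A = 783 (A = 767 - 1*(-16) = 767 + 16 = 783)
I(t) = 1/(18 + t) (I(t) = 1/(-(-18 - t)) = 1/(18 + t))
720833 - I(A) = 720833 - 1/(18 + 783) = 720833 - 1/801 = 577387232/801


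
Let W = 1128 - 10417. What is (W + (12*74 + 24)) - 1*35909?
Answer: -44286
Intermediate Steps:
W = -9289
(W + (12*74 + 24)) - 1*35909 = (-9289 + (12*74 + 24)) - 1*35909 = (-9289 + (888 + 24)) - 35909 = (-9289 + 912) - 35909 = -8377 - 35909 = -44286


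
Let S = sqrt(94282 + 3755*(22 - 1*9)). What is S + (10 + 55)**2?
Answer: 4225 + sqrt(143097) ≈ 4603.3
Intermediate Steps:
S = sqrt(143097) (S = sqrt(94282 + 3755*(22 - 9)) = sqrt(94282 + 3755*13) = sqrt(94282 + 48815) = sqrt(143097) ≈ 378.28)
S + (10 + 55)**2 = sqrt(143097) + (10 + 55)**2 = sqrt(143097) + 65**2 = sqrt(143097) + 4225 = 4225 + sqrt(143097)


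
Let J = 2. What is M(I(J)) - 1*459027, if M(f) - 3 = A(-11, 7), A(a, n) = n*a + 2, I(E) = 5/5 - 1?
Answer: -459099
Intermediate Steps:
I(E) = 0 (I(E) = 5*(1/5) - 1 = 1 - 1 = 0)
A(a, n) = 2 + a*n (A(a, n) = a*n + 2 = 2 + a*n)
M(f) = -72 (M(f) = 3 + (2 - 11*7) = 3 + (2 - 77) = 3 - 75 = -72)
M(I(J)) - 1*459027 = -72 - 1*459027 = -72 - 459027 = -459099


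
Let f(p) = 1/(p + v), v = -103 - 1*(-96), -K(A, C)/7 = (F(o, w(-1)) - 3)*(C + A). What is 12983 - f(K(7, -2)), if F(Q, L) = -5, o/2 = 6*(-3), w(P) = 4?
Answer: 3544358/273 ≈ 12983.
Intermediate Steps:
o = -36 (o = 2*(6*(-3)) = 2*(-18) = -36)
K(A, C) = 56*A + 56*C (K(A, C) = -7*(-5 - 3)*(C + A) = -(-56)*(A + C) = -7*(-8*A - 8*C) = 56*A + 56*C)
v = -7 (v = -103 + 96 = -7)
f(p) = 1/(-7 + p) (f(p) = 1/(p - 7) = 1/(-7 + p))
12983 - f(K(7, -2)) = 12983 - 1/(-7 + (56*7 + 56*(-2))) = 12983 - 1/(-7 + (392 - 112)) = 12983 - 1/(-7 + 280) = 12983 - 1/273 = 3544358/273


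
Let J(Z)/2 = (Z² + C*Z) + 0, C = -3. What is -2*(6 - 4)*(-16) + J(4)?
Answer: 72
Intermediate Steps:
J(Z) = -6*Z + 2*Z² (J(Z) = 2*((Z² - 3*Z) + 0) = 2*(Z² - 3*Z) = -6*Z + 2*Z²)
-2*(6 - 4)*(-16) + J(4) = -2*(6 - 4)*(-16) + 2*4*(-3 + 4) = -2*2*(-16) + 2*4*1 = -4*(-16) + 8 = 64 + 8 = 72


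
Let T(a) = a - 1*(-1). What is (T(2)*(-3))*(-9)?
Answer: 81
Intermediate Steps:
T(a) = 1 + a (T(a) = a + 1 = 1 + a)
(T(2)*(-3))*(-9) = ((1 + 2)*(-3))*(-9) = (3*(-3))*(-9) = -9*(-9) = 81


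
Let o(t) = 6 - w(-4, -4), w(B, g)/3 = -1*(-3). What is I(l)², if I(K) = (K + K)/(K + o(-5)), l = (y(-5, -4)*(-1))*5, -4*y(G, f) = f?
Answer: 25/16 ≈ 1.5625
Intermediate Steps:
y(G, f) = -f/4
w(B, g) = 9 (w(B, g) = 3*(-1*(-3)) = 3*3 = 9)
l = -5 (l = (-¼*(-4)*(-1))*5 = (1*(-1))*5 = -1*5 = -5)
o(t) = -3 (o(t) = 6 - 1*9 = 6 - 9 = -3)
I(K) = 2*K/(-3 + K) (I(K) = (K + K)/(K - 3) = (2*K)/(-3 + K) = 2*K/(-3 + K))
I(l)² = (2*(-5)/(-3 - 5))² = (2*(-5)/(-8))² = (2*(-5)*(-⅛))² = (5/4)² = 25/16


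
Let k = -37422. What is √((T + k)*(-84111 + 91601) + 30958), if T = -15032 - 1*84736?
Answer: I*√1027522142 ≈ 32055.0*I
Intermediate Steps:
T = -99768 (T = -15032 - 84736 = -99768)
√((T + k)*(-84111 + 91601) + 30958) = √((-99768 - 37422)*(-84111 + 91601) + 30958) = √(-137190*7490 + 30958) = √(-1027553100 + 30958) = √(-1027522142) = I*√1027522142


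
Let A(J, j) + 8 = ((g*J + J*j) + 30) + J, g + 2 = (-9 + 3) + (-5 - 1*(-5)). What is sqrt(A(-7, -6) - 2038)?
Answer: 5*I*sqrt(77) ≈ 43.875*I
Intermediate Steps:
g = -8 (g = -2 + ((-9 + 3) + (-5 - 1*(-5))) = -2 + (-6 + (-5 + 5)) = -2 + (-6 + 0) = -2 - 6 = -8)
A(J, j) = 22 - 7*J + J*j (A(J, j) = -8 + (((-8*J + J*j) + 30) + J) = -8 + ((30 - 8*J + J*j) + J) = -8 + (30 - 7*J + J*j) = 22 - 7*J + J*j)
sqrt(A(-7, -6) - 2038) = sqrt((22 - 7*(-7) - 7*(-6)) - 2038) = sqrt((22 + 49 + 42) - 2038) = sqrt(113 - 2038) = sqrt(-1925) = 5*I*sqrt(77)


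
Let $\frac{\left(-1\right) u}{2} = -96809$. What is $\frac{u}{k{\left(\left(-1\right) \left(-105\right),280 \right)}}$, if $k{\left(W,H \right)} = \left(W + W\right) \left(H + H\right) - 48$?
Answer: $\frac{96809}{58776} \approx 1.6471$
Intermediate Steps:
$u = 193618$ ($u = \left(-2\right) \left(-96809\right) = 193618$)
$k{\left(W,H \right)} = -48 + 4 H W$ ($k{\left(W,H \right)} = 2 W 2 H - 48 = 4 H W - 48 = -48 + 4 H W$)
$\frac{u}{k{\left(\left(-1\right) \left(-105\right),280 \right)}} = \frac{193618}{-48 + 4 \cdot 280 \left(\left(-1\right) \left(-105\right)\right)} = \frac{193618}{-48 + 4 \cdot 280 \cdot 105} = \frac{193618}{-48 + 117600} = \frac{193618}{117552} = 193618 \cdot \frac{1}{117552} = \frac{96809}{58776}$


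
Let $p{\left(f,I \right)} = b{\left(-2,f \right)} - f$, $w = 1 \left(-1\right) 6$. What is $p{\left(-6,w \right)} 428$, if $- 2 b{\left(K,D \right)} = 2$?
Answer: $2140$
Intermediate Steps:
$b{\left(K,D \right)} = -1$ ($b{\left(K,D \right)} = \left(- \frac{1}{2}\right) 2 = -1$)
$w = -6$ ($w = \left(-1\right) 6 = -6$)
$p{\left(f,I \right)} = -1 - f$
$p{\left(-6,w \right)} 428 = \left(-1 - -6\right) 428 = \left(-1 + 6\right) 428 = 5 \cdot 428 = 2140$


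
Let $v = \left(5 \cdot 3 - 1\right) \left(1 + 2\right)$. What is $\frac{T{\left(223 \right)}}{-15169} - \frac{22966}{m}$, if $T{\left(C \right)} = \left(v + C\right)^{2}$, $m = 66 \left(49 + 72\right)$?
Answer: $- \frac{41326732}{5506347} \approx -7.5053$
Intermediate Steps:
$v = 42$ ($v = \left(15 - 1\right) 3 = 14 \cdot 3 = 42$)
$m = 7986$ ($m = 66 \cdot 121 = 7986$)
$T{\left(C \right)} = \left(42 + C\right)^{2}$
$\frac{T{\left(223 \right)}}{-15169} - \frac{22966}{m} = \frac{\left(42 + 223\right)^{2}}{-15169} - \frac{22966}{7986} = 265^{2} \left(- \frac{1}{15169}\right) - \frac{11483}{3993} = 70225 \left(- \frac{1}{15169}\right) - \frac{11483}{3993} = - \frac{70225}{15169} - \frac{11483}{3993} = - \frac{41326732}{5506347}$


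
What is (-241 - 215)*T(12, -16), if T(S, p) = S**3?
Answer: -787968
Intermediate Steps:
(-241 - 215)*T(12, -16) = (-241 - 215)*12**3 = -456*1728 = -787968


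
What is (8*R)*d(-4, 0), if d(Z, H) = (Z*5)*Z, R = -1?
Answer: -640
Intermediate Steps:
d(Z, H) = 5*Z² (d(Z, H) = (5*Z)*Z = 5*Z²)
(8*R)*d(-4, 0) = (8*(-1))*(5*(-4)²) = -40*16 = -8*80 = -640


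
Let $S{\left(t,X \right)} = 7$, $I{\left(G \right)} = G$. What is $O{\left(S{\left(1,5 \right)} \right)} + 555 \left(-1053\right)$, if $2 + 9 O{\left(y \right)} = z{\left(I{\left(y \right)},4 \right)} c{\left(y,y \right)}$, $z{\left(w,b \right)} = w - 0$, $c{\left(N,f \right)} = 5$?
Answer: $- \frac{1753234}{3} \approx -5.8441 \cdot 10^{5}$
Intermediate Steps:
$z{\left(w,b \right)} = w$ ($z{\left(w,b \right)} = w + 0 = w$)
$O{\left(y \right)} = - \frac{2}{9} + \frac{5 y}{9}$ ($O{\left(y \right)} = - \frac{2}{9} + \frac{y 5}{9} = - \frac{2}{9} + \frac{5 y}{9}$)
$O{\left(S{\left(1,5 \right)} \right)} + 555 \left(-1053\right) = \left(- \frac{2}{9} + \frac{5}{9} \cdot 7\right) + 555 \left(-1053\right) = \left(- \frac{2}{9} + \frac{35}{9}\right) - 584415 = \frac{11}{3} - 584415 = - \frac{1753234}{3}$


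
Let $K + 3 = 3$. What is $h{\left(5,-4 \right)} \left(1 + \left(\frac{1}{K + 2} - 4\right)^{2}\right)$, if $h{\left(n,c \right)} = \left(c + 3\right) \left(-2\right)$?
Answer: $\frac{53}{2} \approx 26.5$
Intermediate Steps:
$K = 0$ ($K = -3 + 3 = 0$)
$h{\left(n,c \right)} = -6 - 2 c$ ($h{\left(n,c \right)} = \left(3 + c\right) \left(-2\right) = -6 - 2 c$)
$h{\left(5,-4 \right)} \left(1 + \left(\frac{1}{K + 2} - 4\right)^{2}\right) = \left(-6 - -8\right) \left(1 + \left(\frac{1}{0 + 2} - 4\right)^{2}\right) = \left(-6 + 8\right) \left(1 + \left(\frac{1}{2} - 4\right)^{2}\right) = 2 \left(1 + \left(\frac{1}{2} - 4\right)^{2}\right) = 2 \left(1 + \left(- \frac{7}{2}\right)^{2}\right) = 2 \left(1 + \frac{49}{4}\right) = 2 \cdot \frac{53}{4} = \frac{53}{2}$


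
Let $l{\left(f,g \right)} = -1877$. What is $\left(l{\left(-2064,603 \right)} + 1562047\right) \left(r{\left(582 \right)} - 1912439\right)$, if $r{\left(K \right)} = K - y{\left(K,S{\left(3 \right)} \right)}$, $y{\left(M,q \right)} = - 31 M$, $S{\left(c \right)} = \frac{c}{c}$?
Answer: $-2954673348550$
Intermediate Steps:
$S{\left(c \right)} = 1$
$r{\left(K \right)} = 32 K$ ($r{\left(K \right)} = K - - 31 K = K + 31 K = 32 K$)
$\left(l{\left(-2064,603 \right)} + 1562047\right) \left(r{\left(582 \right)} - 1912439\right) = \left(-1877 + 1562047\right) \left(32 \cdot 582 - 1912439\right) = 1560170 \left(18624 - 1912439\right) = 1560170 \left(-1893815\right) = -2954673348550$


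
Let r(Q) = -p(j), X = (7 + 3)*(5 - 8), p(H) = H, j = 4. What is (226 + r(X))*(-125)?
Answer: -27750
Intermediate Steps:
X = -30 (X = 10*(-3) = -30)
r(Q) = -4 (r(Q) = -1*4 = -4)
(226 + r(X))*(-125) = (226 - 4)*(-125) = 222*(-125) = -27750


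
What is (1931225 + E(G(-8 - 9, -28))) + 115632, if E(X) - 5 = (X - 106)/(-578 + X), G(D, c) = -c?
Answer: 562887089/275 ≈ 2.0469e+6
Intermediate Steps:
E(X) = 5 + (-106 + X)/(-578 + X) (E(X) = 5 + (X - 106)/(-578 + X) = 5 + (-106 + X)/(-578 + X))
(1931225 + E(G(-8 - 9, -28))) + 115632 = (1931225 + 2*(-1498 + 3*(-1*(-28)))/(-578 - 1*(-28))) + 115632 = (1931225 + 2*(-1498 + 3*28)/(-578 + 28)) + 115632 = (1931225 + 2*(-1498 + 84)/(-550)) + 115632 = (1931225 + 2*(-1/550)*(-1414)) + 115632 = (1931225 + 1414/275) + 115632 = 531088289/275 + 115632 = 562887089/275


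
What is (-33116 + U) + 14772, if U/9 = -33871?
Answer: -323183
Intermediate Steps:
U = -304839 (U = 9*(-33871) = -304839)
(-33116 + U) + 14772 = (-33116 - 304839) + 14772 = -337955 + 14772 = -323183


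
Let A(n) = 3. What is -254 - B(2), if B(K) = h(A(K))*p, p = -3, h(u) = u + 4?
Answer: -233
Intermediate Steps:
h(u) = 4 + u
B(K) = -21 (B(K) = (4 + 3)*(-3) = 7*(-3) = -21)
-254 - B(2) = -254 - 1*(-21) = -254 + 21 = -233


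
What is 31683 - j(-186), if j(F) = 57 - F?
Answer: 31440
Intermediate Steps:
31683 - j(-186) = 31683 - (57 - 1*(-186)) = 31683 - (57 + 186) = 31683 - 1*243 = 31683 - 243 = 31440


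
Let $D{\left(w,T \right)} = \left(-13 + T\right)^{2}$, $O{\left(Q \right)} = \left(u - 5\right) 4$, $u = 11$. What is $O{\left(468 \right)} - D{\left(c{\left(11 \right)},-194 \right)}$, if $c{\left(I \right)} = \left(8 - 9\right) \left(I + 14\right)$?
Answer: $-42825$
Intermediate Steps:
$O{\left(Q \right)} = 24$ ($O{\left(Q \right)} = \left(11 - 5\right) 4 = 6 \cdot 4 = 24$)
$c{\left(I \right)} = -14 - I$ ($c{\left(I \right)} = - (14 + I) = -14 - I$)
$O{\left(468 \right)} - D{\left(c{\left(11 \right)},-194 \right)} = 24 - \left(-13 - 194\right)^{2} = 24 - \left(-207\right)^{2} = 24 - 42849 = -42825$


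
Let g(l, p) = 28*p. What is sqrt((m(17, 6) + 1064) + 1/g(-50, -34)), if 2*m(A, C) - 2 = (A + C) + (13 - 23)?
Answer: sqrt(242775946)/476 ≈ 32.734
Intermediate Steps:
m(A, C) = -4 + A/2 + C/2 (m(A, C) = 1 + ((A + C) + (13 - 23))/2 = 1 + ((A + C) - 10)/2 = 1 + (-10 + A + C)/2 = 1 + (-5 + A/2 + C/2) = -4 + A/2 + C/2)
sqrt((m(17, 6) + 1064) + 1/g(-50, -34)) = sqrt(((-4 + (1/2)*17 + (1/2)*6) + 1064) + 1/(28*(-34))) = sqrt(((-4 + 17/2 + 3) + 1064) + 1/(-952)) = sqrt((15/2 + 1064) - 1/952) = sqrt(2143/2 - 1/952) = sqrt(1020067/952) = sqrt(242775946)/476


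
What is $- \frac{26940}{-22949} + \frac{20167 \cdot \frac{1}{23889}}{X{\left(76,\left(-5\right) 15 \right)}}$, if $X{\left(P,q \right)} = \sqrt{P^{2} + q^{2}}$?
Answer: $\frac{26940}{22949} + \frac{20167 \sqrt{11401}}{272358489} \approx 1.1818$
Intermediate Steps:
$- \frac{26940}{-22949} + \frac{20167 \cdot \frac{1}{23889}}{X{\left(76,\left(-5\right) 15 \right)}} = - \frac{26940}{-22949} + \frac{20167 \cdot \frac{1}{23889}}{\sqrt{76^{2} + \left(\left(-5\right) 15\right)^{2}}} = \left(-26940\right) \left(- \frac{1}{22949}\right) + \frac{20167 \cdot \frac{1}{23889}}{\sqrt{5776 + \left(-75\right)^{2}}} = \frac{26940}{22949} + \frac{20167}{23889 \sqrt{5776 + 5625}} = \frac{26940}{22949} + \frac{20167}{23889 \sqrt{11401}} = \frac{26940}{22949} + \frac{20167 \frac{\sqrt{11401}}{11401}}{23889} = \frac{26940}{22949} + \frac{20167 \sqrt{11401}}{272358489}$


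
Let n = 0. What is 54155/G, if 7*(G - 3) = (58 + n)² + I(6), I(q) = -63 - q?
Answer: 379085/3316 ≈ 114.32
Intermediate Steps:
G = 3316/7 (G = 3 + ((58 + 0)² + (-63 - 1*6))/7 = 3 + (58² + (-63 - 6))/7 = 3 + (3364 - 69)/7 = 3 + (⅐)*3295 = 3 + 3295/7 = 3316/7 ≈ 473.71)
54155/G = 54155/(3316/7) = 54155*(7/3316) = 379085/3316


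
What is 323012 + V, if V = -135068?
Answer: 187944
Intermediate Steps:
323012 + V = 323012 - 135068 = 187944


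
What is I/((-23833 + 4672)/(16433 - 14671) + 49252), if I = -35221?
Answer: -62059402/86762863 ≈ -0.71528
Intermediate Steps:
I/((-23833 + 4672)/(16433 - 14671) + 49252) = -35221/((-23833 + 4672)/(16433 - 14671) + 49252) = -35221/(-19161/1762 + 49252) = -35221/86762863/1762 = -35221*1762/86762863 = -62059402/86762863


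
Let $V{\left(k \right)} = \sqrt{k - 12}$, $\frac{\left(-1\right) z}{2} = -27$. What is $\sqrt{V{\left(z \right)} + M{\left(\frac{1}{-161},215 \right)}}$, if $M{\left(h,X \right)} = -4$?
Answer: $\sqrt{-4 + \sqrt{42}} \approx 1.575$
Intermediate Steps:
$z = 54$ ($z = \left(-2\right) \left(-27\right) = 54$)
$V{\left(k \right)} = \sqrt{-12 + k}$
$\sqrt{V{\left(z \right)} + M{\left(\frac{1}{-161},215 \right)}} = \sqrt{\sqrt{-12 + 54} - 4} = \sqrt{\sqrt{42} - 4} = \sqrt{-4 + \sqrt{42}}$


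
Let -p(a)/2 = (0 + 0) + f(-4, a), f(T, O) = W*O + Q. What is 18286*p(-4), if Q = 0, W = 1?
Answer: 146288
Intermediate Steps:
f(T, O) = O (f(T, O) = 1*O + 0 = O + 0 = O)
p(a) = -2*a (p(a) = -2*((0 + 0) + a) = -2*(0 + a) = -2*a)
18286*p(-4) = 18286*(-2*(-4)) = 18286*8 = 146288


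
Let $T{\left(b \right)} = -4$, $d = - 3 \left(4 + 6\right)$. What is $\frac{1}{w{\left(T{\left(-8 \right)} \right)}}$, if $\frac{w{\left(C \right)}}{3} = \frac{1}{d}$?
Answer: $-10$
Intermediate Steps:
$d = -30$ ($d = \left(-3\right) 10 = -30$)
$w{\left(C \right)} = - \frac{1}{10}$ ($w{\left(C \right)} = \frac{3}{-30} = 3 \left(- \frac{1}{30}\right) = - \frac{1}{10}$)
$\frac{1}{w{\left(T{\left(-8 \right)} \right)}} = \frac{1}{- \frac{1}{10}} = -10$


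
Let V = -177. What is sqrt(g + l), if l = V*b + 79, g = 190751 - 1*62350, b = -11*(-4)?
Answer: 2*sqrt(30173) ≈ 347.41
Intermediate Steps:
b = 44
g = 128401 (g = 190751 - 62350 = 128401)
l = -7709 (l = -177*44 + 79 = -7788 + 79 = -7709)
sqrt(g + l) = sqrt(128401 - 7709) = sqrt(120692) = 2*sqrt(30173)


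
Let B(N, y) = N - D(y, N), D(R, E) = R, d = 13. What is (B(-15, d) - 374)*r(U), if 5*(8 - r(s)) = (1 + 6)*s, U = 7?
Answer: 3618/5 ≈ 723.60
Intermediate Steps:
r(s) = 8 - 7*s/5 (r(s) = 8 - (1 + 6)*s/5 = 8 - 7*s/5)
B(N, y) = N - y
(B(-15, d) - 374)*r(U) = ((-15 - 1*13) - 374)*(8 - 7/5*7) = ((-15 - 13) - 374)*(8 - 49/5) = (-28 - 374)*(-9/5) = -402*(-9/5) = 3618/5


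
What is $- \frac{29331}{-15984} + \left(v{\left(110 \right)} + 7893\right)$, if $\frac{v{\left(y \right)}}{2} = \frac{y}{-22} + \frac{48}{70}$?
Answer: $\frac{490206593}{62160} \approx 7886.2$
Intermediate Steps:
$v{\left(y \right)} = \frac{48}{35} - \frac{y}{11}$ ($v{\left(y \right)} = 2 \left(\frac{y}{-22} + \frac{48}{70}\right) = 2 \left(y \left(- \frac{1}{22}\right) + 48 \cdot \frac{1}{70}\right) = 2 \left(- \frac{y}{22} + \frac{24}{35}\right) = 2 \left(\frac{24}{35} - \frac{y}{22}\right) = \frac{48}{35} - \frac{y}{11}$)
$- \frac{29331}{-15984} + \left(v{\left(110 \right)} + 7893\right) = - \frac{29331}{-15984} + \left(\left(\frac{48}{35} - 10\right) + 7893\right) = \left(-29331\right) \left(- \frac{1}{15984}\right) + \left(\left(\frac{48}{35} - 10\right) + 7893\right) = \frac{3259}{1776} + \left(- \frac{302}{35} + 7893\right) = \frac{3259}{1776} + \frac{275953}{35} = \frac{490206593}{62160}$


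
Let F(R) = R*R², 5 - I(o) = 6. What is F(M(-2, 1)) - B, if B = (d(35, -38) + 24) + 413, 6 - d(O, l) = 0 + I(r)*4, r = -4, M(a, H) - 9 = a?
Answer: -104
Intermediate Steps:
M(a, H) = 9 + a
I(o) = -1 (I(o) = 5 - 1*6 = 5 - 6 = -1)
F(R) = R³
d(O, l) = 10 (d(O, l) = 6 - (0 - 1*4) = 6 - (0 - 4) = 6 - 1*(-4) = 6 + 4 = 10)
B = 447 (B = (10 + 24) + 413 = 34 + 413 = 447)
F(M(-2, 1)) - B = (9 - 2)³ - 1*447 = 7³ - 447 = 343 - 447 = -104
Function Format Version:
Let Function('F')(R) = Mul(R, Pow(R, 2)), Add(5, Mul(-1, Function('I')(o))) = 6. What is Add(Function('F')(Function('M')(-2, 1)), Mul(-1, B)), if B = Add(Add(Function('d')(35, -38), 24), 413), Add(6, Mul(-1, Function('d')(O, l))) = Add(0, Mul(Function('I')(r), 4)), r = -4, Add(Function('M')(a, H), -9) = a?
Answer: -104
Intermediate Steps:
Function('M')(a, H) = Add(9, a)
Function('I')(o) = -1 (Function('I')(o) = Add(5, Mul(-1, 6)) = Add(5, -6) = -1)
Function('F')(R) = Pow(R, 3)
Function('d')(O, l) = 10 (Function('d')(O, l) = Add(6, Mul(-1, Add(0, Mul(-1, 4)))) = Add(6, Mul(-1, Add(0, -4))) = Add(6, Mul(-1, -4)) = Add(6, 4) = 10)
B = 447 (B = Add(Add(10, 24), 413) = Add(34, 413) = 447)
Add(Function('F')(Function('M')(-2, 1)), Mul(-1, B)) = Add(Pow(Add(9, -2), 3), Mul(-1, 447)) = Add(Pow(7, 3), -447) = Add(343, -447) = -104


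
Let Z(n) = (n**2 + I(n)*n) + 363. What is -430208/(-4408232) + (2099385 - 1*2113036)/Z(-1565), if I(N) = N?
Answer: 255916471009/2699388028577 ≈ 0.094805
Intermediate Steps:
Z(n) = 363 + 2*n**2 (Z(n) = (n**2 + n*n) + 363 = (n**2 + n**2) + 363 = 2*n**2 + 363 = 363 + 2*n**2)
-430208/(-4408232) + (2099385 - 1*2113036)/Z(-1565) = -430208/(-4408232) + (2099385 - 1*2113036)/(363 + 2*(-1565)**2) = -430208*(-1/4408232) + (2099385 - 2113036)/(363 + 2*2449225) = 53776/551029 - 13651/(363 + 4898450) = 53776/551029 - 13651/4898813 = 255916471009/2699388028577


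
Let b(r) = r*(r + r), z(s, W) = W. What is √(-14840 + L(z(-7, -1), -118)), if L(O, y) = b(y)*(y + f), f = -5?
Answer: 4*I*√215009 ≈ 1854.8*I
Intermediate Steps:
b(r) = 2*r² (b(r) = r*(2*r) = 2*r²)
L(O, y) = 2*y²*(-5 + y) (L(O, y) = (2*y²)*(y - 5) = (2*y²)*(-5 + y) = 2*y²*(-5 + y))
√(-14840 + L(z(-7, -1), -118)) = √(-14840 + 2*(-118)²*(-5 - 118)) = √(-14840 + 2*13924*(-123)) = √(-14840 - 3425304) = √(-3440144) = 4*I*√215009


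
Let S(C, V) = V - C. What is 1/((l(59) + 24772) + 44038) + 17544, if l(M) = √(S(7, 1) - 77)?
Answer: 83067615183362/4734816183 - I*√83/4734816183 ≈ 17544.0 - 1.9241e-9*I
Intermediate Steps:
l(M) = I*√83 (l(M) = √((1 - 1*7) - 77) = √((1 - 7) - 77) = √(-6 - 77) = √(-83) = I*√83)
1/((l(59) + 24772) + 44038) + 17544 = 1/((I*√83 + 24772) + 44038) + 17544 = 1/((24772 + I*√83) + 44038) + 17544 = 1/(68810 + I*√83) + 17544 = 17544 + 1/(68810 + I*√83)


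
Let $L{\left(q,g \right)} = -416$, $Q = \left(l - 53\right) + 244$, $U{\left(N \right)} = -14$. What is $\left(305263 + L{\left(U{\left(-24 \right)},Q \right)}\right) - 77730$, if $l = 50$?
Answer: $227117$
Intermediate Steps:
$Q = 241$ ($Q = \left(50 - 53\right) + 244 = -3 + 244 = 241$)
$\left(305263 + L{\left(U{\left(-24 \right)},Q \right)}\right) - 77730 = \left(305263 - 416\right) - 77730 = 304847 - 77730 = 227117$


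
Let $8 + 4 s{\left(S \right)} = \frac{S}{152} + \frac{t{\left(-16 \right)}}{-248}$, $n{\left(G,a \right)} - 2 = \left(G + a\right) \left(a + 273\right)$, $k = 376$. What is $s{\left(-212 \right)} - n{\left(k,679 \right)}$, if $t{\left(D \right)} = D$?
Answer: $- \frac{4732564735}{4712} \approx -1.0044 \cdot 10^{6}$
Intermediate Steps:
$n{\left(G,a \right)} = 2 + \left(273 + a\right) \left(G + a\right)$ ($n{\left(G,a \right)} = 2 + \left(G + a\right) \left(a + 273\right) = 2 + \left(G + a\right) \left(273 + a\right) = 2 + \left(273 + a\right) \left(G + a\right)$)
$s{\left(S \right)} = - \frac{123}{62} + \frac{S}{608}$ ($s{\left(S \right)} = -2 + \frac{\frac{S}{152} - \frac{16}{-248}}{4} = -2 + \frac{S \frac{1}{152} - - \frac{2}{31}}{4} = -2 + \frac{\frac{S}{152} + \frac{2}{31}}{4} = -2 + \frac{\frac{2}{31} + \frac{S}{152}}{4} = -2 + \left(\frac{1}{62} + \frac{S}{608}\right) = - \frac{123}{62} + \frac{S}{608}$)
$s{\left(-212 \right)} - n{\left(k,679 \right)} = \left(- \frac{123}{62} + \frac{1}{608} \left(-212\right)\right) - \left(2 + 679^{2} + 273 \cdot 376 + 273 \cdot 679 + 376 \cdot 679\right) = \left(- \frac{123}{62} - \frac{53}{152}\right) - \left(2 + 461041 + 102648 + 185367 + 255304\right) = - \frac{10991}{4712} - 1004362 = - \frac{4732564735}{4712}$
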